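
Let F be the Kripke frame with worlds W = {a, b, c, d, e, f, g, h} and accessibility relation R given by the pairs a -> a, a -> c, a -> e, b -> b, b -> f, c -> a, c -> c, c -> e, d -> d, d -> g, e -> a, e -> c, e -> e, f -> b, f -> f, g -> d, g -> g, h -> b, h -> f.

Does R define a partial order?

No

Reflexive: no — h is not related to itself.
Transitive: yes — every two-step R-path is closed by a direct edge.
Antisymmetric: no — a R c and c R a with a ≠ c.
So R is not a partial order.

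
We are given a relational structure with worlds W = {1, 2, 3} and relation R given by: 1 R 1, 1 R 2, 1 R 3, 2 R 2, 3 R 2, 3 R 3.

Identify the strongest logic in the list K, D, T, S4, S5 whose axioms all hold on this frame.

Serial (axiom D): yes — every world has a successor (e.g. 1 R 1).
Reflexive (axiom T): yes — every world is R-related to itself.
Transitive (axiom 4): yes — every two-step R-path is closed by a direct edge.
Euclidean (axiom 5): no — 1 R 2 and 1 R 3, but not 2 R 3.
So F validates K, D, T, S4; S5 would additionally require R to be Euclidean. The strongest is S4.

S4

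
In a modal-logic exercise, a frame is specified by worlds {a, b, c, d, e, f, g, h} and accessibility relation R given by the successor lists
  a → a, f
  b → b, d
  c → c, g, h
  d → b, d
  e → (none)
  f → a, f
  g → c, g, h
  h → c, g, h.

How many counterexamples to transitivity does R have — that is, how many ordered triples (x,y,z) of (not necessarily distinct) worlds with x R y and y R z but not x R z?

R is transitive; there are no such tuples.

0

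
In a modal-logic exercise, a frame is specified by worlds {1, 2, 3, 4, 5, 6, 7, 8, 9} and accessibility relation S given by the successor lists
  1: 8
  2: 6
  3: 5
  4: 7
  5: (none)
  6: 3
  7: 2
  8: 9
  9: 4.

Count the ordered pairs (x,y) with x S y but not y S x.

Enumerating: (1,8), (2,6), (3,5), (4,7), (6,3), (7,2), (8,9), (9,4).

8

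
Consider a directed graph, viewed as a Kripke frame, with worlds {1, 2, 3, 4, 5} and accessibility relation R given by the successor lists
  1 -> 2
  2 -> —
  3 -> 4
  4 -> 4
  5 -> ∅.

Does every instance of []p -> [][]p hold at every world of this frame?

Yes

By correspondence theory, 4 is valid on a frame iff R is transitive.
Transitive: yes — every two-step R-path is closed by a direct edge.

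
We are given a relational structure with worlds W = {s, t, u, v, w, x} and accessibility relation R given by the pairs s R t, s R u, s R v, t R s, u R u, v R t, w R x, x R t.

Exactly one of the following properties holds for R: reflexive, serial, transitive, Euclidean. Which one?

Reflexive: no — s is not related to itself.
Serial: yes — every world has a successor (e.g. s R t).
Transitive: no — t R s and s R u, but not t R u.
Euclidean: no — s R t and s R u, but not t R u.
Only serial holds.

serial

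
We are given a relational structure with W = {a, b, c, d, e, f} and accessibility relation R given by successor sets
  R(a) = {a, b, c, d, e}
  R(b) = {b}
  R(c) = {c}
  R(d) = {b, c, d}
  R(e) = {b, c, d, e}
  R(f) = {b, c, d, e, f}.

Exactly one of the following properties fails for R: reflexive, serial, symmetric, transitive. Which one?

symmetric

Reflexive: yes — every world is R-related to itself.
Serial: yes — every world has a successor (e.g. a R a).
Symmetric: no — a R b but not b R a.
Transitive: yes — every two-step R-path is closed by a direct edge.
Only symmetric fails.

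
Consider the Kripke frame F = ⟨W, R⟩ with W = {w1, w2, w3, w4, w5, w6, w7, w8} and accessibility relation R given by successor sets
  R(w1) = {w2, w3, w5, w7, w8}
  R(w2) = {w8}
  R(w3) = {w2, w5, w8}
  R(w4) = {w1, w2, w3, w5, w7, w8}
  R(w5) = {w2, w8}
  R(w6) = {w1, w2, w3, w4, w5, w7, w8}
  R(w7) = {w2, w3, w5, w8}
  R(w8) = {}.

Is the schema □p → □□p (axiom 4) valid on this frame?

Yes

By correspondence theory, 4 is valid on a frame iff R is transitive.
Transitive: yes — every two-step R-path is closed by a direct edge.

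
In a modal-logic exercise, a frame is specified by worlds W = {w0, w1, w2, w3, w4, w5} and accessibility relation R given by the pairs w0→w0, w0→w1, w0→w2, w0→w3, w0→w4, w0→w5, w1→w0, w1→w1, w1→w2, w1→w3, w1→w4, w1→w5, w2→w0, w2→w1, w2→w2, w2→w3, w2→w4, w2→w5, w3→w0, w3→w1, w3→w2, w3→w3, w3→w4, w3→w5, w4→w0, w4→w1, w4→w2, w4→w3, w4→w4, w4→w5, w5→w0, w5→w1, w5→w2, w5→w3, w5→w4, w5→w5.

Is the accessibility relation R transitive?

Transitive: yes — every two-step R-path is closed by a direct edge.

Yes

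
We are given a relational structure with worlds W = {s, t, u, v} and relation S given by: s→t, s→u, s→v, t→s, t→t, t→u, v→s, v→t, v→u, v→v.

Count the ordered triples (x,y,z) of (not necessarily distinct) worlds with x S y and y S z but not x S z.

3

Enumerating: (s,t,s), (s,v,s), (t,s,v).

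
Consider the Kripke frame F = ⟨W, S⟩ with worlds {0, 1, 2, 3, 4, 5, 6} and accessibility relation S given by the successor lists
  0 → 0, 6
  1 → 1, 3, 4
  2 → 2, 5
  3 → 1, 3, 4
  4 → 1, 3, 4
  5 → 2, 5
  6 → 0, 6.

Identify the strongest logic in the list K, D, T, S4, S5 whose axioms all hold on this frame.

Serial (axiom D): yes — every world has a successor (e.g. 0 S 0).
Reflexive (axiom T): yes — every world is S-related to itself.
Transitive (axiom 4): yes — every two-step S-path is closed by a direct edge.
Euclidean (axiom 5): yes — any two successors of a common world are S-related.
So F validates K, D, T, S4, S5. The strongest is S5.

S5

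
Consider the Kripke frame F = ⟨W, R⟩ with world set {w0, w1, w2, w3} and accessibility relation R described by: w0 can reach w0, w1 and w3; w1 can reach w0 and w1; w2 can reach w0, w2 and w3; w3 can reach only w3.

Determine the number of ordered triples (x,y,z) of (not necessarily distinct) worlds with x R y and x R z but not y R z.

6

Enumerating: (w0,w1,w3), (w0,w3,w0), (w0,w3,w1), (w2,w0,w2), (w2,w3,w0), (w2,w3,w2).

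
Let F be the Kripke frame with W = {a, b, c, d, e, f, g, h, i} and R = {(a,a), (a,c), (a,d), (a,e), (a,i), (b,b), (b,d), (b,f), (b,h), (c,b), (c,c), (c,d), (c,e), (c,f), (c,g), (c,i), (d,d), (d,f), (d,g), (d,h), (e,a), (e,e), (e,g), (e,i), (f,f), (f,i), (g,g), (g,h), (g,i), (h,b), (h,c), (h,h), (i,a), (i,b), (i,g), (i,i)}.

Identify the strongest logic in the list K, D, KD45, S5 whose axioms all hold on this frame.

Serial (axiom D): yes — every world has a successor (e.g. a R a).
Euclidean (axiom 5): no — a R d and a R c, but not d R c.
Transitive (axiom 4): no — a R c and c R b, but not a R b.
Reflexive (axiom T): yes — every world is R-related to itself.
So F validates K, D; KD45 would additionally require R to be Euclidean and transitive. The strongest is D.

D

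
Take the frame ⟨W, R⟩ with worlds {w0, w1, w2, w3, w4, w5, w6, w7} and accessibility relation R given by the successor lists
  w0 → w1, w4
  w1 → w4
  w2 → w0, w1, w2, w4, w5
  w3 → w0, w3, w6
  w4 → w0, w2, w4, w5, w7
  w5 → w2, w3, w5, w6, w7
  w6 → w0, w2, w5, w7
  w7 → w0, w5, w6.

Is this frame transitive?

No

Transitive: no — w0 R w4 and w4 R w2, but not w0 R w2.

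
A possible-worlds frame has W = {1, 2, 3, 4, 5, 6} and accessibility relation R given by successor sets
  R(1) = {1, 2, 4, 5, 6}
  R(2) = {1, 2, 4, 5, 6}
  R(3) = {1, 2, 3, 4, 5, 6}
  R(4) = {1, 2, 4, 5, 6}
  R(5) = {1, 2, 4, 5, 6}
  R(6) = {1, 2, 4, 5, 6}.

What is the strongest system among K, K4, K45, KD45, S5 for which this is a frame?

Transitive (axiom 4): yes — every two-step R-path is closed by a direct edge.
Euclidean (axiom 5): no — 3 R 1 and 3 R 3, but not 1 R 3.
Serial (axiom D): yes — every world has a successor (e.g. 1 R 1).
Reflexive (axiom T): yes — every world is R-related to itself.
So F validates K, K4; K45 would additionally require R to be Euclidean. The strongest is K4.

K4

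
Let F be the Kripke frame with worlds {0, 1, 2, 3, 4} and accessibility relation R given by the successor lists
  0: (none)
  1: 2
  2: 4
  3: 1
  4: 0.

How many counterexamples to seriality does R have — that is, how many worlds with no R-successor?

Enumerating: 0.

1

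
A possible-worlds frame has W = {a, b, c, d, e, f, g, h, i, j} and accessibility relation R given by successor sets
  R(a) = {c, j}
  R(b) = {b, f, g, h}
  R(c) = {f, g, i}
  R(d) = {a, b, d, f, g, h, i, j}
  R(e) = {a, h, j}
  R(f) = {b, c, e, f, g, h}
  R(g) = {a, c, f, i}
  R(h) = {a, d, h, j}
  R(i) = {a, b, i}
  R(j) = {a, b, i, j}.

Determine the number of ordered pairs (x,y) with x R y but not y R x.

23

Enumerating: (a,c), (b,g), (b,h), (c,i), (d,a), (d,b), (d,f), (d,g), (d,i), (d,j), (e,a), (e,h), … and 11 more.
Total: 23.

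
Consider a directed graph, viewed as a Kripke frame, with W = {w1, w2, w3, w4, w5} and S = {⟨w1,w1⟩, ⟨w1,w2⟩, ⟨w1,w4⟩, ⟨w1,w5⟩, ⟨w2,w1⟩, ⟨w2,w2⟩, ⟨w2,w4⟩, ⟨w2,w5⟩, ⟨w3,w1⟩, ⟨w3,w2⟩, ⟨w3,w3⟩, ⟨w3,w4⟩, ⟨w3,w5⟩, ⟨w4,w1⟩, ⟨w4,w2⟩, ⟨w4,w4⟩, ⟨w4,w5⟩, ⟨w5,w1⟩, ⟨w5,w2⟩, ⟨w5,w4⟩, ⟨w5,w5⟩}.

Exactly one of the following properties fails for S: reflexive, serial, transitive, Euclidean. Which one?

Reflexive: yes — every world is S-related to itself.
Serial: yes — every world has a successor (e.g. w1 S w1).
Transitive: yes — every two-step S-path is closed by a direct edge.
Euclidean: no — w3 S w1 and w3 S w3, but not w1 S w3.
Only Euclidean fails.

Euclidean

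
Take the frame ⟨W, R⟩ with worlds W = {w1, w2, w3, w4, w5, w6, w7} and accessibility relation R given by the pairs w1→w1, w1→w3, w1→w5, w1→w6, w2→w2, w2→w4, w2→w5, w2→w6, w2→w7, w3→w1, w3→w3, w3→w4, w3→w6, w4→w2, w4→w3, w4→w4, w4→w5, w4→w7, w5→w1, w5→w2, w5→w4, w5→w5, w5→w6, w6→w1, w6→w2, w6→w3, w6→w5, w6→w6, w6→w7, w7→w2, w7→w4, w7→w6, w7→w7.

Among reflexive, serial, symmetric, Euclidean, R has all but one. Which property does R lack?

Reflexive: yes — every world is R-related to itself.
Serial: yes — every world has a successor (e.g. w1 R w1).
Symmetric: yes — every pair in R has its reverse in R.
Euclidean: no — w1 R w3 and w1 R w5, but not w3 R w5.
Only Euclidean fails.

Euclidean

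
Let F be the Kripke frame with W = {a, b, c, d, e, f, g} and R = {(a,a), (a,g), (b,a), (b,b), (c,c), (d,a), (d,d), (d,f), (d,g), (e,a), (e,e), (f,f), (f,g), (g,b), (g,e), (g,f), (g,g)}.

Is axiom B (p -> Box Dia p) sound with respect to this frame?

No

Axiom B corresponds to the accessibility relation being symmetric.
Symmetric: no — a R g but not g R a.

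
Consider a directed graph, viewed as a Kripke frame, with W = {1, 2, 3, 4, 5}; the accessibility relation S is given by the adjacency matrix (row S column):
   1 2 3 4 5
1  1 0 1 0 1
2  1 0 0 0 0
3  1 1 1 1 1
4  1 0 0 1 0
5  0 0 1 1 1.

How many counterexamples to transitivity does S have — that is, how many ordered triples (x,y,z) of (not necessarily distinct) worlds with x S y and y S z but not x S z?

10

Enumerating: (1,3,2), (1,3,4), (1,5,4), (2,1,3), (2,1,5), (4,1,3), (4,1,5), (5,3,1), (5,3,2), (5,4,1).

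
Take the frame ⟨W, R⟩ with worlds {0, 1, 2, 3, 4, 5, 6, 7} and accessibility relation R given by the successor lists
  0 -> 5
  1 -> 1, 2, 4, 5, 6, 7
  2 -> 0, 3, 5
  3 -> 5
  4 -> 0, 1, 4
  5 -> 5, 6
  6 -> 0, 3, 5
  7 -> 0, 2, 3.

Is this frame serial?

Yes

Serial: yes — every world has a successor (e.g. 0 R 5).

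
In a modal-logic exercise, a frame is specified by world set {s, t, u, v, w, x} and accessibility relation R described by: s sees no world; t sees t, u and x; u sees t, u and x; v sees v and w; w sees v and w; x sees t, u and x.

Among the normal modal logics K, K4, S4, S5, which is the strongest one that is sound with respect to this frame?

Transitive (axiom 4): yes — every two-step R-path is closed by a direct edge.
Reflexive (axiom T): no — s is not related to itself.
Euclidean (axiom 5): yes — any two successors of a common world are R-related.
So F validates K, K4; S4 would additionally require R to be reflexive. The strongest is K4.

K4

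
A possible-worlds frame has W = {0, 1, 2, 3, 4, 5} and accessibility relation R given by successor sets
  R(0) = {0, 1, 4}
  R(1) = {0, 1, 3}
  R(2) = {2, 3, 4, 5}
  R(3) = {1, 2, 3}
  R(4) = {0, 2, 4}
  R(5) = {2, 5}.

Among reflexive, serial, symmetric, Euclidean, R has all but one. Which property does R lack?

Euclidean

Reflexive: yes — every world is R-related to itself.
Serial: yes — every world has a successor (e.g. 0 R 0).
Symmetric: yes — every pair in R has its reverse in R.
Euclidean: no — 0 R 1 and 0 R 4, but not 1 R 4.
Only Euclidean fails.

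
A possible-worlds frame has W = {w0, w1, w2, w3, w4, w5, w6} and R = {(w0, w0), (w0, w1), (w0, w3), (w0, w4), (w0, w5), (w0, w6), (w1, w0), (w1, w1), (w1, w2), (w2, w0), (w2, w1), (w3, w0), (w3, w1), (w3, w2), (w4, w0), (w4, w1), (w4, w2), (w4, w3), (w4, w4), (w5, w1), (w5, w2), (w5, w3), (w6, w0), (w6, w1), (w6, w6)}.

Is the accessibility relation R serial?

Serial: yes — every world has a successor (e.g. w0 R w0).

Yes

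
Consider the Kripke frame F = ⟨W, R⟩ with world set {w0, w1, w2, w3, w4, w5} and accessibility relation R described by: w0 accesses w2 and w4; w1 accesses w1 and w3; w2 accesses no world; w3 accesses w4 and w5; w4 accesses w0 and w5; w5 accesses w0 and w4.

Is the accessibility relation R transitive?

No

Transitive: no — w0 R w4 and w4 R w5, but not w0 R w5.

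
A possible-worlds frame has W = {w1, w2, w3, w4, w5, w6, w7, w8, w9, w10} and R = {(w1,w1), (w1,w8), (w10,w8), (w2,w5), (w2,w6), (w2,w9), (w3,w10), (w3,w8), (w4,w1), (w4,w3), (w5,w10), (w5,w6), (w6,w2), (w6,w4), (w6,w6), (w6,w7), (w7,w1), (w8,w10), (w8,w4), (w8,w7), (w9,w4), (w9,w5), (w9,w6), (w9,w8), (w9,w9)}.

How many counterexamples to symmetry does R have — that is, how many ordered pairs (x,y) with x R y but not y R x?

18

Enumerating: (w1,w8), (w2,w5), (w2,w9), (w3,w10), (w3,w8), (w4,w1), (w4,w3), (w5,w10), (w5,w6), (w6,w4), (w6,w7), (w7,w1), (w8,w4), (w8,w7), (w9,w4), (w9,w5), (w9,w6), (w9,w8).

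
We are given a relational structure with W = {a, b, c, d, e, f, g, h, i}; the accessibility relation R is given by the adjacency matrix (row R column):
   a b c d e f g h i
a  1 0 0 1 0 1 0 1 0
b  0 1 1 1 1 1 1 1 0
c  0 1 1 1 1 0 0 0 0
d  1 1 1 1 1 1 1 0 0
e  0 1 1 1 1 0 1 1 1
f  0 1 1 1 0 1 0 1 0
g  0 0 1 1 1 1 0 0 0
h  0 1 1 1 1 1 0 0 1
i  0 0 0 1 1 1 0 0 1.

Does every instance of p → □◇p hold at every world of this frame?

The schema B characterises exactly the symmetric frames.
Symmetric: no — a R f but not f R a.

No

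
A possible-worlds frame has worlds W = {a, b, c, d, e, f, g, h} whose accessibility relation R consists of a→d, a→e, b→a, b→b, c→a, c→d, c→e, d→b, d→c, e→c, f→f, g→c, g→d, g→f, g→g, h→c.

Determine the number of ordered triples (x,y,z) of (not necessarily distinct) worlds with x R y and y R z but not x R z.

21

Enumerating: (a,d,b), (a,d,c), (a,e,c), (b,a,d), (b,a,e), (c,d,b), (c,d,c), (c,e,c), (d,b,a), (d,c,a), (d,c,d), (d,c,e), … and 9 more.
Total: 21.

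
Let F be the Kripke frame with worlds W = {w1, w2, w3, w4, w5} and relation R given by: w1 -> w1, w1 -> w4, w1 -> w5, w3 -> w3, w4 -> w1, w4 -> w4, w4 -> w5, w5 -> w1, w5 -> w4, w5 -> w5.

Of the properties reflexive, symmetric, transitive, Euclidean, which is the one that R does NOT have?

reflexive

Reflexive: no — w2 is not related to itself.
Symmetric: yes — every pair in R has its reverse in R.
Transitive: yes — every two-step R-path is closed by a direct edge.
Euclidean: yes — any two successors of a common world are R-related.
Only reflexive fails.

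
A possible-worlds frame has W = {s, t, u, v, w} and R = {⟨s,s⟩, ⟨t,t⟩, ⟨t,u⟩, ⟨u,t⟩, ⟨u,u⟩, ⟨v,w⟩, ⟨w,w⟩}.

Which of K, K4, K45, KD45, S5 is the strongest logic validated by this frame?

KD45

Transitive (axiom 4): yes — every two-step R-path is closed by a direct edge.
Euclidean (axiom 5): yes — any two successors of a common world are R-related.
Serial (axiom D): yes — every world has a successor (e.g. s R s).
Reflexive (axiom T): no — v is not related to itself.
So F validates K, K4, K45, KD45; S5 would additionally require R to be reflexive. The strongest is KD45.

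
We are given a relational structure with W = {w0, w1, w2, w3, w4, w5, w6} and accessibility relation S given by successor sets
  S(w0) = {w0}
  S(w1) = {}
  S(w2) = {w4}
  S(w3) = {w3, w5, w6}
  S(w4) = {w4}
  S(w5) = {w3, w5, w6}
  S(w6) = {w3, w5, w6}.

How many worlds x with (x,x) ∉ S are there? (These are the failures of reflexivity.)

Enumerating: w1, w2.

2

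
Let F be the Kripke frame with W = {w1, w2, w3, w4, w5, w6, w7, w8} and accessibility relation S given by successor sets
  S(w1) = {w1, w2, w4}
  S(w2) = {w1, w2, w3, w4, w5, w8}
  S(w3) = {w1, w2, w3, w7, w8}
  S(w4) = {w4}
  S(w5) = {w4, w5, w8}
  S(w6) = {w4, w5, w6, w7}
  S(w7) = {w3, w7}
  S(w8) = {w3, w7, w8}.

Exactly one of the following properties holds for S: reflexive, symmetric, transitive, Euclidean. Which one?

reflexive

Reflexive: yes — every world is S-related to itself.
Symmetric: no — w1 S w4 but not w4 S w1.
Transitive: no — w1 S w2 and w2 S w3, but not w1 S w3.
Euclidean: no — w1 S w4 and w1 S w2, but not w4 S w2.
Only reflexive holds.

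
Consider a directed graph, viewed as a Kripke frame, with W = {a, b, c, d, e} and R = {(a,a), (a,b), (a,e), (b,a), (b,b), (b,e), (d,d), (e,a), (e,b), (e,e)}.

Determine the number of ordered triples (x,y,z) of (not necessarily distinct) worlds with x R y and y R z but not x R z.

0

R is transitive; there are no such tuples.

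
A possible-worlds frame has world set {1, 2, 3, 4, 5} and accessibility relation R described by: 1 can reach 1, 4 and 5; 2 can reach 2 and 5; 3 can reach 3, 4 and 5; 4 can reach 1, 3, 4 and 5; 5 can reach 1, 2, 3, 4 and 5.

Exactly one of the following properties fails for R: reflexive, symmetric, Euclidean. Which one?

Euclidean

Reflexive: yes — every world is R-related to itself.
Symmetric: yes — every pair in R has its reverse in R.
Euclidean: no — 4 R 1 and 4 R 3, but not 1 R 3.
Only Euclidean fails.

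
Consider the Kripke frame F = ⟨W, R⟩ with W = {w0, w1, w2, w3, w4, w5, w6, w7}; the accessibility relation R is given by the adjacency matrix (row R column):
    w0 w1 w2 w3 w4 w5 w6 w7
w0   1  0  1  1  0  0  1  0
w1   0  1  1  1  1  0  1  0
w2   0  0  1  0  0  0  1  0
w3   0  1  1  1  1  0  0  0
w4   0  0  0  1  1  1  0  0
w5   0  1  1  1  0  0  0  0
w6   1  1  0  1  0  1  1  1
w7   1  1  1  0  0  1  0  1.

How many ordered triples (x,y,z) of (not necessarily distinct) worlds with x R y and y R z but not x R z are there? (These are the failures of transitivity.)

Enumerating: (w0,w3,w1), (w0,w3,w4), (w0,w6,w1), (w0,w6,w5), (w0,w6,w7), (w1,w4,w5), (w1,w6,w0), (w1,w6,w5), (w1,w6,w7), (w2,w6,w0), (w2,w6,w1), (w2,w6,w3), … and 27 more.
Total: 39.

39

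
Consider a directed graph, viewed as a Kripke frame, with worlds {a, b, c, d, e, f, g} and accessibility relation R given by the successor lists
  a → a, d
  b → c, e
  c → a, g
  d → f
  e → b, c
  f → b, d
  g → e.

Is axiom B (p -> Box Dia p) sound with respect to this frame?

Axiom B corresponds to the accessibility relation being symmetric.
Symmetric: no — a R d but not d R a.

No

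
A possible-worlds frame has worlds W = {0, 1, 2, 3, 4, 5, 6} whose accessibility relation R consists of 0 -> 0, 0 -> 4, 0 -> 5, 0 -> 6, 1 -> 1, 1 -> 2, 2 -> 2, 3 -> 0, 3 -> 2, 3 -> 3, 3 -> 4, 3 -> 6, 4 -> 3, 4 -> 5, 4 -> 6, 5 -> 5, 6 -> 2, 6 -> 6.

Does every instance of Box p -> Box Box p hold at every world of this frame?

No

By correspondence theory, 4 is valid on a frame iff R is transitive.
Transitive: no — 0 R 4 and 4 R 3, but not 0 R 3.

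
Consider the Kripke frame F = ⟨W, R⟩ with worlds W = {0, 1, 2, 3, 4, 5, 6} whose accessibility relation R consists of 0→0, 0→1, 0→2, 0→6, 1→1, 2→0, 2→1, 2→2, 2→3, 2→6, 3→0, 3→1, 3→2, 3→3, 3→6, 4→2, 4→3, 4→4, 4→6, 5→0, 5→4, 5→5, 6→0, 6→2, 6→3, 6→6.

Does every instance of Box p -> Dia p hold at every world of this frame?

The schema D characterises exactly the serial frames.
Serial: yes — every world has a successor (e.g. 0 R 0).

Yes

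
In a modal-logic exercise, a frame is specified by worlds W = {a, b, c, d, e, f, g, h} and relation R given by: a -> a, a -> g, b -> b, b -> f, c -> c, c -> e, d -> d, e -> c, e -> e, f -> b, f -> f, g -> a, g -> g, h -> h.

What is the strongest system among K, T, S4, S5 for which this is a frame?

S5

Reflexive (axiom T): yes — every world is R-related to itself.
Transitive (axiom 4): yes — every two-step R-path is closed by a direct edge.
Euclidean (axiom 5): yes — any two successors of a common world are R-related.
So F validates K, T, S4, S5. The strongest is S5.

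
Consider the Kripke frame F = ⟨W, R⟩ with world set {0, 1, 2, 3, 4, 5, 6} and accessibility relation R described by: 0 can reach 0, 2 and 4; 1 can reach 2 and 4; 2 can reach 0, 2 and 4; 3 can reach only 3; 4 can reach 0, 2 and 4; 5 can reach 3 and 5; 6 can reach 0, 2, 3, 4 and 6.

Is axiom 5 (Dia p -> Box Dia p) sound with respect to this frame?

No

The schema 5 characterises exactly the Euclidean frames.
Euclidean: no — 6 R 0 and 6 R 3, but not 0 R 3.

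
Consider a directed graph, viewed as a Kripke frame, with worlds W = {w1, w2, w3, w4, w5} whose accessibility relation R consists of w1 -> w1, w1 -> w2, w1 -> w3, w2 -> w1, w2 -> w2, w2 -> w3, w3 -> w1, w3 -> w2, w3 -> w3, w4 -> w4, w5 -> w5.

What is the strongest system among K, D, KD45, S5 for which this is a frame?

S5

Serial (axiom D): yes — every world has a successor (e.g. w1 R w1).
Euclidean (axiom 5): yes — any two successors of a common world are R-related.
Transitive (axiom 4): yes — every two-step R-path is closed by a direct edge.
Reflexive (axiom T): yes — every world is R-related to itself.
So F validates K, D, KD45, S5. The strongest is S5.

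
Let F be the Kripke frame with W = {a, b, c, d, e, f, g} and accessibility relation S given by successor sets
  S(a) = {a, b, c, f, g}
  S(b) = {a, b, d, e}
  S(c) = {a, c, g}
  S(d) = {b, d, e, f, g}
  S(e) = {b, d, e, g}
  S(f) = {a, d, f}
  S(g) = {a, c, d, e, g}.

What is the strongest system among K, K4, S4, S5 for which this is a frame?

K

Transitive (axiom 4): no — a S b and b S d, but not a S d.
Reflexive (axiom T): yes — every world is S-related to itself.
Euclidean (axiom 5): no — a S b and a S c, but not b S c.
So F validates K; K4 would additionally require S to be transitive. The strongest is K.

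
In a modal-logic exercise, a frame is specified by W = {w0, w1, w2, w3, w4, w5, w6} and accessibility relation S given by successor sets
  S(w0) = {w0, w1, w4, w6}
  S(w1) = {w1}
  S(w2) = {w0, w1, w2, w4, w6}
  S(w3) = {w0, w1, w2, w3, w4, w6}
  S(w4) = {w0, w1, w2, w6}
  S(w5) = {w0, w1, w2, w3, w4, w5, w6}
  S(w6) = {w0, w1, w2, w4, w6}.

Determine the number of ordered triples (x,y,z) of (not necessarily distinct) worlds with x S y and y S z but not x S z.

Enumerating: (w0,w4,w2), (w0,w6,w2), (w4,w0,w4), (w4,w2,w4), (w4,w6,w4).

5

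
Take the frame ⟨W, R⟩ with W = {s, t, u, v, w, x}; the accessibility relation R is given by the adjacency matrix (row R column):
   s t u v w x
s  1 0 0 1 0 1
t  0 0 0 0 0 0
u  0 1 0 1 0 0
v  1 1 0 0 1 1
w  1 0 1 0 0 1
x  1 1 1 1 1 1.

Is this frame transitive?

Transitive: no — s R v and v R t, but not s R t.

No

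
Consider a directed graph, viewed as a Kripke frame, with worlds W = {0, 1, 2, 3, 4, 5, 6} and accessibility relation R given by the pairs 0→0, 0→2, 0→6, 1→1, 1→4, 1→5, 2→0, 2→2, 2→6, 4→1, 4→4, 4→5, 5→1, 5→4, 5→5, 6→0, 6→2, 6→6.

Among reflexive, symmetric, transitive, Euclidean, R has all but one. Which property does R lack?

reflexive

Reflexive: no — 3 is not related to itself.
Symmetric: yes — every pair in R has its reverse in R.
Transitive: yes — every two-step R-path is closed by a direct edge.
Euclidean: yes — any two successors of a common world are R-related.
Only reflexive fails.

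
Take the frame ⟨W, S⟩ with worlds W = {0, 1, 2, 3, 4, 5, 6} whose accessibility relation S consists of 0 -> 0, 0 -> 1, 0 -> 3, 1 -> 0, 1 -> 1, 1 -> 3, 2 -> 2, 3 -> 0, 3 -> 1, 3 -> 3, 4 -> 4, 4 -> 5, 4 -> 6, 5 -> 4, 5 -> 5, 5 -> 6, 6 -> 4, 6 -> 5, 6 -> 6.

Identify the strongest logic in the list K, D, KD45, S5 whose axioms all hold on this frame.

S5

Serial (axiom D): yes — every world has a successor (e.g. 0 S 0).
Euclidean (axiom 5): yes — any two successors of a common world are S-related.
Transitive (axiom 4): yes — every two-step S-path is closed by a direct edge.
Reflexive (axiom T): yes — every world is S-related to itself.
So F validates K, D, KD45, S5. The strongest is S5.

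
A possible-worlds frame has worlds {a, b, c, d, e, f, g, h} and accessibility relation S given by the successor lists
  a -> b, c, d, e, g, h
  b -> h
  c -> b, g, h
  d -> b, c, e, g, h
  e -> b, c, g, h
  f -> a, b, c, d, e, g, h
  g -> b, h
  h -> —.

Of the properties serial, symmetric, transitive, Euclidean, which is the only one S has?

Serial: no — h has no S-successor.
Symmetric: no — a S b but not b S a.
Transitive: yes — every two-step S-path is closed by a direct edge.
Euclidean: no — a S b and a S c, but not b S c.
Only transitive holds.

transitive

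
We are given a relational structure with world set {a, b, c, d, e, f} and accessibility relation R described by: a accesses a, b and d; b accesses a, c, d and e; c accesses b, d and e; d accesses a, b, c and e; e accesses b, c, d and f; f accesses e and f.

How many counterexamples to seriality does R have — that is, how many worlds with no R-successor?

R is serial; there are no such worlds.

0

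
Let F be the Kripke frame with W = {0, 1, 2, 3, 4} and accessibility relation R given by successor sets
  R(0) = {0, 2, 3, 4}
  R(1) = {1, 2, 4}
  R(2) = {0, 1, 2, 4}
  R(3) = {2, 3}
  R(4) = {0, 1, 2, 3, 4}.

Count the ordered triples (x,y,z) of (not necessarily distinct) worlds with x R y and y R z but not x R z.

Enumerating: (0,2,1), (0,4,1), (1,2,0), (1,4,0), (1,4,3), (2,0,3), (2,4,3), (3,2,0), (3,2,1), (3,2,4).

10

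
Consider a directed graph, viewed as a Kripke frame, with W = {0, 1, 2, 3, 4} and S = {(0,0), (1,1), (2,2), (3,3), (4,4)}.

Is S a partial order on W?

Yes

Reflexive: yes — every world is S-related to itself.
Transitive: yes — every two-step S-path is closed by a direct edge.
Antisymmetric: yes — no distinct pair is related both ways.
So S is a partial order.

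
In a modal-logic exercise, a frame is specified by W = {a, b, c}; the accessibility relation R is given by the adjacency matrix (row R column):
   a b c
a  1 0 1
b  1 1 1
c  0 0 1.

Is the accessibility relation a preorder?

Reflexive: yes — every world is R-related to itself.
Transitive: yes — every two-step R-path is closed by a direct edge.
So R is a preorder.

Yes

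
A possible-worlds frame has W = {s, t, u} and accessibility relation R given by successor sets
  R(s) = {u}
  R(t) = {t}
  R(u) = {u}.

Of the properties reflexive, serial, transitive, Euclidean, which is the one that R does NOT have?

reflexive

Reflexive: no — s is not related to itself.
Serial: yes — every world has a successor (e.g. s R u).
Transitive: yes — every two-step R-path is closed by a direct edge.
Euclidean: yes — any two successors of a common world are R-related.
Only reflexive fails.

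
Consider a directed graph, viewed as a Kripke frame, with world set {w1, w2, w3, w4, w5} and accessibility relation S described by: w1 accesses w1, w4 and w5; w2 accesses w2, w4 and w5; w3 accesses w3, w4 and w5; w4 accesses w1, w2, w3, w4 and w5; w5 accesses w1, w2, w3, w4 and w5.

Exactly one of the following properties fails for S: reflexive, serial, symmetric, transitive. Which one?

Reflexive: yes — every world is S-related to itself.
Serial: yes — every world has a successor (e.g. w1 S w1).
Symmetric: yes — every pair in S has its reverse in S.
Transitive: no — w1 S w4 and w4 S w2, but not w1 S w2.
Only transitive fails.

transitive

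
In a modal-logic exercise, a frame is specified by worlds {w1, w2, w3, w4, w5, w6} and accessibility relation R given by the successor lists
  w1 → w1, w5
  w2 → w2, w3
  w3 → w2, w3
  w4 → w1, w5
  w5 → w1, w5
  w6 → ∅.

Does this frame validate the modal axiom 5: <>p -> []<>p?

Yes

Axiom 5 corresponds to the accessibility relation being Euclidean.
Euclidean: yes — any two successors of a common world are R-related.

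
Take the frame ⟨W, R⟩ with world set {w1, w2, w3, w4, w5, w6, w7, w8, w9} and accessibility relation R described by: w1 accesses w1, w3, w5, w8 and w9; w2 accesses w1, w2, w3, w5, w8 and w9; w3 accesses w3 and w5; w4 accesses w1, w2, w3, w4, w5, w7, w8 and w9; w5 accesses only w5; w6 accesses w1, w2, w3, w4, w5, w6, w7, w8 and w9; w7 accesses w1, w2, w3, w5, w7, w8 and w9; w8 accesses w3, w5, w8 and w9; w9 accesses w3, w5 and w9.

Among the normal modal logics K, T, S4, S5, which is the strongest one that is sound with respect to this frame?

S4

Reflexive (axiom T): yes — every world is R-related to itself.
Transitive (axiom 4): yes — every two-step R-path is closed by a direct edge.
Euclidean (axiom 5): no — w1 R w3 and w1 R w8, but not w3 R w8.
So F validates K, T, S4; S5 would additionally require R to be Euclidean. The strongest is S4.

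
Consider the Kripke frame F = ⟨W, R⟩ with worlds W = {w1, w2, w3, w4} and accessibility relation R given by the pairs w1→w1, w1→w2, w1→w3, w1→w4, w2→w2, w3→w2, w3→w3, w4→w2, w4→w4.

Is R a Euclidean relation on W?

Euclidean: no — w1 R w2 and w1 R w3, but not w2 R w3.

No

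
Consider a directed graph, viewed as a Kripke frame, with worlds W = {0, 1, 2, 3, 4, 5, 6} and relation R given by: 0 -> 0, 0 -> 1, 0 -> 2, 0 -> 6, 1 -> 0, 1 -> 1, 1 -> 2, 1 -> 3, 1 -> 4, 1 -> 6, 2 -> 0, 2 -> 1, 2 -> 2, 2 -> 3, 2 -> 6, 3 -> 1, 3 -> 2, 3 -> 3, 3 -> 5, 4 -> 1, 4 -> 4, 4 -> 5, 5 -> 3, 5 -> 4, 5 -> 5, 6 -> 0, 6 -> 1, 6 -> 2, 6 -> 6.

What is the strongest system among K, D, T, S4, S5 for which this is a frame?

Serial (axiom D): yes — every world has a successor (e.g. 0 R 0).
Reflexive (axiom T): yes — every world is R-related to itself.
Transitive (axiom 4): no — 0 R 1 and 1 R 3, but not 0 R 3.
Euclidean (axiom 5): no — 1 R 0 and 1 R 3, but not 0 R 3.
So F validates K, D, T; S4 would additionally require R to be transitive. The strongest is T.

T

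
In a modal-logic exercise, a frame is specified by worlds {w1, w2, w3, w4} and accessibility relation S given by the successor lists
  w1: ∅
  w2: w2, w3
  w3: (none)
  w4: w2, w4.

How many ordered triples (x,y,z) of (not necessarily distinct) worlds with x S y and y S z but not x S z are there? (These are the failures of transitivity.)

1

Enumerating: (w4,w2,w3).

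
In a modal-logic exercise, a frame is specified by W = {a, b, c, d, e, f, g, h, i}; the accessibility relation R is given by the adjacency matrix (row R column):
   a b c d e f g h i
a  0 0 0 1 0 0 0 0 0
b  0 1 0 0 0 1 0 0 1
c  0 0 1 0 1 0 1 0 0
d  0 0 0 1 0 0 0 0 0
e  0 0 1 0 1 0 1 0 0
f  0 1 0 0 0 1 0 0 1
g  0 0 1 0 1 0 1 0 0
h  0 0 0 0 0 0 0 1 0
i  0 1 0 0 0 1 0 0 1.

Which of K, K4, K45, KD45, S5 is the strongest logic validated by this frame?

Transitive (axiom 4): yes — every two-step R-path is closed by a direct edge.
Euclidean (axiom 5): yes — any two successors of a common world are R-related.
Serial (axiom D): yes — every world has a successor (e.g. a R d).
Reflexive (axiom T): no — a is not related to itself.
So F validates K, K4, K45, KD45; S5 would additionally require R to be reflexive. The strongest is KD45.

KD45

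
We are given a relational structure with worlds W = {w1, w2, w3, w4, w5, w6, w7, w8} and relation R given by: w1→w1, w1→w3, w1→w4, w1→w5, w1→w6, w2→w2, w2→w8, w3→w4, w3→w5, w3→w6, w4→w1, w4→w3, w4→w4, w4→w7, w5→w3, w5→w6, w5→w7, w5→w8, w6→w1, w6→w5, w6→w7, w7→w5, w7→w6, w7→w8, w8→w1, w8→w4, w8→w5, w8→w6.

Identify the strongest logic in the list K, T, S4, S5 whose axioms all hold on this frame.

K

Reflexive (axiom T): no — w3 is not related to itself.
Transitive (axiom 4): no — w1 R w4 and w4 R w7, but not w1 R w7.
Euclidean (axiom 5): no — w1 R w4 and w1 R w5, but not w4 R w5.
So F validates K; T would additionally require R to be reflexive. The strongest is K.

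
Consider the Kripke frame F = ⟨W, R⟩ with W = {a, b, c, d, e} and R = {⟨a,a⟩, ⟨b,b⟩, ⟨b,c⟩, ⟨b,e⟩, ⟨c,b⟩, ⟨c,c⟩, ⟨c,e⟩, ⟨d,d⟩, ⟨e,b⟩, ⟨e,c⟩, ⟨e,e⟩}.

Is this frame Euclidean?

Yes

Euclidean: yes — any two successors of a common world are R-related.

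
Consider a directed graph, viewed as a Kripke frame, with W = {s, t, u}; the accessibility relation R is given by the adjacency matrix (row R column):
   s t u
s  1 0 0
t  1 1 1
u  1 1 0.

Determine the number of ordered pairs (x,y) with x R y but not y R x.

Enumerating: (t,s), (u,s).

2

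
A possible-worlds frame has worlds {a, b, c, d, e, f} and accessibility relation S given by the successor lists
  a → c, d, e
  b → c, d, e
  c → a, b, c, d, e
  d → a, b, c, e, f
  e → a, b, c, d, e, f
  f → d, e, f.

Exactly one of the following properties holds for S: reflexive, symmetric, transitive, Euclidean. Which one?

Reflexive: no — a is not related to itself.
Symmetric: yes — every pair in S has its reverse in S.
Transitive: no — a S c and c S b, but not a S b.
Euclidean: no — c S a and c S b, but not a S b.
Only symmetric holds.

symmetric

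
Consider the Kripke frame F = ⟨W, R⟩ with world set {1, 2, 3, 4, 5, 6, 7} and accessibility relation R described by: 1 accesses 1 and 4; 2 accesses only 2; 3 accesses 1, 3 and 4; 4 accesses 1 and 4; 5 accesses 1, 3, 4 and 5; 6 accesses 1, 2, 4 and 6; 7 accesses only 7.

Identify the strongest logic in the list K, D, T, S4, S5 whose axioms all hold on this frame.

S4

Serial (axiom D): yes — every world has a successor (e.g. 1 R 1).
Reflexive (axiom T): yes — every world is R-related to itself.
Transitive (axiom 4): yes — every two-step R-path is closed by a direct edge.
Euclidean (axiom 5): no — 5 R 1 and 5 R 3, but not 1 R 3.
So F validates K, D, T, S4; S5 would additionally require R to be Euclidean. The strongest is S4.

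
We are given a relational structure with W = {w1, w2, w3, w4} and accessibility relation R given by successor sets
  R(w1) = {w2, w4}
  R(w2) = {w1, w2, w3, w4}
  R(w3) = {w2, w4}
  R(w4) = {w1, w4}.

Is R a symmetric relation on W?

Symmetric: no — w2 R w4 but not w4 R w2.

No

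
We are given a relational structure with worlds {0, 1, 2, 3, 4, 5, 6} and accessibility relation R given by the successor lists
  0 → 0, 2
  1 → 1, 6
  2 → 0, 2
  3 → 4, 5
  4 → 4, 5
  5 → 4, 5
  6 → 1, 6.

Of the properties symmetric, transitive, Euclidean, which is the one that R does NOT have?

Symmetric: no — 3 R 4 but not 4 R 3.
Transitive: yes — every two-step R-path is closed by a direct edge.
Euclidean: yes — any two successors of a common world are R-related.
Only symmetric fails.

symmetric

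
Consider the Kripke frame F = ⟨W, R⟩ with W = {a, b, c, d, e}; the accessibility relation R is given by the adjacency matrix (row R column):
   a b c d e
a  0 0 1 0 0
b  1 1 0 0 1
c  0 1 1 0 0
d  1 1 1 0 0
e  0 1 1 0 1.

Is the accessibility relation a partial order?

Reflexive: no — a is not related to itself.
Transitive: no — a R c and c R b, but not a R b.
Antisymmetric: no — b R e and e R b with b ≠ e.
So R is not a partial order.

No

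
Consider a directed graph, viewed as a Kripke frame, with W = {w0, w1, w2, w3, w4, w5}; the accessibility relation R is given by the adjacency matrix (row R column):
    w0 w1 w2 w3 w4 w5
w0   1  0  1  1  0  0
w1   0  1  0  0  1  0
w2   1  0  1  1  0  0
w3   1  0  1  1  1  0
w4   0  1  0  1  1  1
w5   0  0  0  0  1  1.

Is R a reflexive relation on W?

Reflexive: yes — every world is R-related to itself.

Yes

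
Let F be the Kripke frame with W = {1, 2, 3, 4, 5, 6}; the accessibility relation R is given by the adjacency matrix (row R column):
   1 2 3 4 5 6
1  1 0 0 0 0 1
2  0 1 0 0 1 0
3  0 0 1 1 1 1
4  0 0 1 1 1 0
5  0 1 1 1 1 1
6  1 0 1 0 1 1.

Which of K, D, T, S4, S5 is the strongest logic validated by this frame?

T

Serial (axiom D): yes — every world has a successor (e.g. 1 R 1).
Reflexive (axiom T): yes — every world is R-related to itself.
Transitive (axiom 4): no — 1 R 6 and 6 R 3, but not 1 R 3.
Euclidean (axiom 5): no — 3 R 4 and 3 R 6, but not 4 R 6.
So F validates K, D, T; S4 would additionally require R to be transitive. The strongest is T.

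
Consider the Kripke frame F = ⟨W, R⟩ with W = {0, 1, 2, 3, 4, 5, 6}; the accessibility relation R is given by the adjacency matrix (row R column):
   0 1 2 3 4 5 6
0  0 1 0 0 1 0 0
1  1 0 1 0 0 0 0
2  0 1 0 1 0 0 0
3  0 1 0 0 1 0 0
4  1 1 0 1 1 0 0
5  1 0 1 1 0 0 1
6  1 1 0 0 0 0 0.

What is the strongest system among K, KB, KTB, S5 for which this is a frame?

K

Symmetric (axiom B): no — 2 R 3 but not 3 R 2.
Reflexive (axiom T): no — 0 is not related to itself.
Euclidean (axiom 5): no — 0 R 1 and 0 R 4, but not 1 R 4.
So F validates K; KB would additionally require R to be symmetric. The strongest is K.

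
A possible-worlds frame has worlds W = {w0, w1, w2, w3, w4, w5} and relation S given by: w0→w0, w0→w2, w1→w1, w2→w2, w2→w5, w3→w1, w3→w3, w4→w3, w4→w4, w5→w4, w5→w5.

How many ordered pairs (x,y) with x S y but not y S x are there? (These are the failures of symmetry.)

5

Enumerating: (w0,w2), (w2,w5), (w3,w1), (w4,w3), (w5,w4).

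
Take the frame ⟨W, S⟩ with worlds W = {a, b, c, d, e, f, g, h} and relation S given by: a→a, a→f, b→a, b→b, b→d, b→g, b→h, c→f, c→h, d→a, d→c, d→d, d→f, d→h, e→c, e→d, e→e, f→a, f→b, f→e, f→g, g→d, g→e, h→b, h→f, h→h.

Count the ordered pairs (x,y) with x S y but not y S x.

Enumerating: (b,a), (b,d), (b,g), (c,f), (c,h), (d,a), (d,c), (d,f), (d,h), (e,c), (e,d), (f,b), (f,e), (f,g), (g,d), (g,e), (h,f).

17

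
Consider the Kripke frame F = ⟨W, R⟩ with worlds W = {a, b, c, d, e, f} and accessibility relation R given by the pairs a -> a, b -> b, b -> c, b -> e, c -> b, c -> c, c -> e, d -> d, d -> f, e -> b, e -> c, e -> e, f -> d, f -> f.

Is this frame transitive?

Yes

Transitive: yes — every two-step R-path is closed by a direct edge.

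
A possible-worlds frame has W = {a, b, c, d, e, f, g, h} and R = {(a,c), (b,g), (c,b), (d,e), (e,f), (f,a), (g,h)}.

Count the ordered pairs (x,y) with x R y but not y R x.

Enumerating: (a,c), (b,g), (c,b), (d,e), (e,f), (f,a), (g,h).

7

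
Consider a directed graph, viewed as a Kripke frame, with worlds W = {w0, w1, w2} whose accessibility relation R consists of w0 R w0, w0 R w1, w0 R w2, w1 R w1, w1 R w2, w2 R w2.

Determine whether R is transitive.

Yes

Transitive: yes — every two-step R-path is closed by a direct edge.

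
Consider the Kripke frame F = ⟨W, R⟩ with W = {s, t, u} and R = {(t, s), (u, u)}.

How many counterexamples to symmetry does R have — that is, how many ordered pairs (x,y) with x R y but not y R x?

Enumerating: (t,s).

1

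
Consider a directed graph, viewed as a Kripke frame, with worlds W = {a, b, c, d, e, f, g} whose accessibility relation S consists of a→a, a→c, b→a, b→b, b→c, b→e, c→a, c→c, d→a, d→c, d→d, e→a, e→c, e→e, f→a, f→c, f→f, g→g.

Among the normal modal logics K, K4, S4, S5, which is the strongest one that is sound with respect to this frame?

Transitive (axiom 4): yes — every two-step S-path is closed by a direct edge.
Reflexive (axiom T): yes — every world is S-related to itself.
Euclidean (axiom 5): no — b S a and b S e, but not a S e.
So F validates K, K4, S4; S5 would additionally require S to be Euclidean. The strongest is S4.

S4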